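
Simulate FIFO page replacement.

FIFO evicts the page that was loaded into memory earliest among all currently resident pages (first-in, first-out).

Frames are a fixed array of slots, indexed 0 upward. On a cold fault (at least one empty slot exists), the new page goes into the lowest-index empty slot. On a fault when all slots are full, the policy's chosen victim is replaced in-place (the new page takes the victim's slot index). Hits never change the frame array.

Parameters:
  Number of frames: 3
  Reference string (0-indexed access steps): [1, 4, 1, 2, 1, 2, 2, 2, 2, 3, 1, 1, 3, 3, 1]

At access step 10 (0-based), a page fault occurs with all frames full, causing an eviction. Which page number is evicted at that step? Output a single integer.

Step 0: ref 1 -> FAULT, frames=[1,-,-]
Step 1: ref 4 -> FAULT, frames=[1,4,-]
Step 2: ref 1 -> HIT, frames=[1,4,-]
Step 3: ref 2 -> FAULT, frames=[1,4,2]
Step 4: ref 1 -> HIT, frames=[1,4,2]
Step 5: ref 2 -> HIT, frames=[1,4,2]
Step 6: ref 2 -> HIT, frames=[1,4,2]
Step 7: ref 2 -> HIT, frames=[1,4,2]
Step 8: ref 2 -> HIT, frames=[1,4,2]
Step 9: ref 3 -> FAULT, evict 1, frames=[3,4,2]
Step 10: ref 1 -> FAULT, evict 4, frames=[3,1,2]
At step 10: evicted page 4

Answer: 4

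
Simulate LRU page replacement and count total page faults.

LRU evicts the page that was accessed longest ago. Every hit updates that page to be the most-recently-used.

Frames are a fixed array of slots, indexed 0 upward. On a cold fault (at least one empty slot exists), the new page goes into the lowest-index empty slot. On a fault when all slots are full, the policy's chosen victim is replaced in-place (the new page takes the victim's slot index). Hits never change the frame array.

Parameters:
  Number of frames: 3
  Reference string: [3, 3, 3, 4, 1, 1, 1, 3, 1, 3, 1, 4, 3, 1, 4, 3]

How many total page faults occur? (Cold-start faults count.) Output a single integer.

Answer: 3

Derivation:
Step 0: ref 3 → FAULT, frames=[3,-,-]
Step 1: ref 3 → HIT, frames=[3,-,-]
Step 2: ref 3 → HIT, frames=[3,-,-]
Step 3: ref 4 → FAULT, frames=[3,4,-]
Step 4: ref 1 → FAULT, frames=[3,4,1]
Step 5: ref 1 → HIT, frames=[3,4,1]
Step 6: ref 1 → HIT, frames=[3,4,1]
Step 7: ref 3 → HIT, frames=[3,4,1]
Step 8: ref 1 → HIT, frames=[3,4,1]
Step 9: ref 3 → HIT, frames=[3,4,1]
Step 10: ref 1 → HIT, frames=[3,4,1]
Step 11: ref 4 → HIT, frames=[3,4,1]
Step 12: ref 3 → HIT, frames=[3,4,1]
Step 13: ref 1 → HIT, frames=[3,4,1]
Step 14: ref 4 → HIT, frames=[3,4,1]
Step 15: ref 3 → HIT, frames=[3,4,1]
Total faults: 3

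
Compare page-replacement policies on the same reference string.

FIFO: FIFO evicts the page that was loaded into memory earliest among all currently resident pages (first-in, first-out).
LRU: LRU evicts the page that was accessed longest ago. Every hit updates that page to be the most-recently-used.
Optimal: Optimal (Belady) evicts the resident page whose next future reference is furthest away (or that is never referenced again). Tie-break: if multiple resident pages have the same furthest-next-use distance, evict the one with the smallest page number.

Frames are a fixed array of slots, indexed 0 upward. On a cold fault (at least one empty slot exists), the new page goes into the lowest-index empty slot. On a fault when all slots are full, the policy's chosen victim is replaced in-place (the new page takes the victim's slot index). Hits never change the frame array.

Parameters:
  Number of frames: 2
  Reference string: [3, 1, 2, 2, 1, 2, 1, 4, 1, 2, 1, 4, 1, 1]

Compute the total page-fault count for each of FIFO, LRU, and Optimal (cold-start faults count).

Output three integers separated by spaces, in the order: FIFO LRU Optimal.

Answer: 8 6 6

Derivation:
--- FIFO ---
  step 0: ref 3 -> FAULT, frames=[3,-] (faults so far: 1)
  step 1: ref 1 -> FAULT, frames=[3,1] (faults so far: 2)
  step 2: ref 2 -> FAULT, evict 3, frames=[2,1] (faults so far: 3)
  step 3: ref 2 -> HIT, frames=[2,1] (faults so far: 3)
  step 4: ref 1 -> HIT, frames=[2,1] (faults so far: 3)
  step 5: ref 2 -> HIT, frames=[2,1] (faults so far: 3)
  step 6: ref 1 -> HIT, frames=[2,1] (faults so far: 3)
  step 7: ref 4 -> FAULT, evict 1, frames=[2,4] (faults so far: 4)
  step 8: ref 1 -> FAULT, evict 2, frames=[1,4] (faults so far: 5)
  step 9: ref 2 -> FAULT, evict 4, frames=[1,2] (faults so far: 6)
  step 10: ref 1 -> HIT, frames=[1,2] (faults so far: 6)
  step 11: ref 4 -> FAULT, evict 1, frames=[4,2] (faults so far: 7)
  step 12: ref 1 -> FAULT, evict 2, frames=[4,1] (faults so far: 8)
  step 13: ref 1 -> HIT, frames=[4,1] (faults so far: 8)
  FIFO total faults: 8
--- LRU ---
  step 0: ref 3 -> FAULT, frames=[3,-] (faults so far: 1)
  step 1: ref 1 -> FAULT, frames=[3,1] (faults so far: 2)
  step 2: ref 2 -> FAULT, evict 3, frames=[2,1] (faults so far: 3)
  step 3: ref 2 -> HIT, frames=[2,1] (faults so far: 3)
  step 4: ref 1 -> HIT, frames=[2,1] (faults so far: 3)
  step 5: ref 2 -> HIT, frames=[2,1] (faults so far: 3)
  step 6: ref 1 -> HIT, frames=[2,1] (faults so far: 3)
  step 7: ref 4 -> FAULT, evict 2, frames=[4,1] (faults so far: 4)
  step 8: ref 1 -> HIT, frames=[4,1] (faults so far: 4)
  step 9: ref 2 -> FAULT, evict 4, frames=[2,1] (faults so far: 5)
  step 10: ref 1 -> HIT, frames=[2,1] (faults so far: 5)
  step 11: ref 4 -> FAULT, evict 2, frames=[4,1] (faults so far: 6)
  step 12: ref 1 -> HIT, frames=[4,1] (faults so far: 6)
  step 13: ref 1 -> HIT, frames=[4,1] (faults so far: 6)
  LRU total faults: 6
--- Optimal ---
  step 0: ref 3 -> FAULT, frames=[3,-] (faults so far: 1)
  step 1: ref 1 -> FAULT, frames=[3,1] (faults so far: 2)
  step 2: ref 2 -> FAULT, evict 3, frames=[2,1] (faults so far: 3)
  step 3: ref 2 -> HIT, frames=[2,1] (faults so far: 3)
  step 4: ref 1 -> HIT, frames=[2,1] (faults so far: 3)
  step 5: ref 2 -> HIT, frames=[2,1] (faults so far: 3)
  step 6: ref 1 -> HIT, frames=[2,1] (faults so far: 3)
  step 7: ref 4 -> FAULT, evict 2, frames=[4,1] (faults so far: 4)
  step 8: ref 1 -> HIT, frames=[4,1] (faults so far: 4)
  step 9: ref 2 -> FAULT, evict 4, frames=[2,1] (faults so far: 5)
  step 10: ref 1 -> HIT, frames=[2,1] (faults so far: 5)
  step 11: ref 4 -> FAULT, evict 2, frames=[4,1] (faults so far: 6)
  step 12: ref 1 -> HIT, frames=[4,1] (faults so far: 6)
  step 13: ref 1 -> HIT, frames=[4,1] (faults so far: 6)
  Optimal total faults: 6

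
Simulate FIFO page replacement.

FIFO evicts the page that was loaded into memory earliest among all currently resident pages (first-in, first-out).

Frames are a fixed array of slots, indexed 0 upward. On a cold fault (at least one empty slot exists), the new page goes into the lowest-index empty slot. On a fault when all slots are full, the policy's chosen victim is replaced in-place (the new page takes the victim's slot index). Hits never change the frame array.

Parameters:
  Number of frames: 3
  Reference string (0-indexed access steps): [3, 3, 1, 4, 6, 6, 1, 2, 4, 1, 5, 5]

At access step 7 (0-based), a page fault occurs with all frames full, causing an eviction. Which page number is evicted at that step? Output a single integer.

Step 0: ref 3 -> FAULT, frames=[3,-,-]
Step 1: ref 3 -> HIT, frames=[3,-,-]
Step 2: ref 1 -> FAULT, frames=[3,1,-]
Step 3: ref 4 -> FAULT, frames=[3,1,4]
Step 4: ref 6 -> FAULT, evict 3, frames=[6,1,4]
Step 5: ref 6 -> HIT, frames=[6,1,4]
Step 6: ref 1 -> HIT, frames=[6,1,4]
Step 7: ref 2 -> FAULT, evict 1, frames=[6,2,4]
At step 7: evicted page 1

Answer: 1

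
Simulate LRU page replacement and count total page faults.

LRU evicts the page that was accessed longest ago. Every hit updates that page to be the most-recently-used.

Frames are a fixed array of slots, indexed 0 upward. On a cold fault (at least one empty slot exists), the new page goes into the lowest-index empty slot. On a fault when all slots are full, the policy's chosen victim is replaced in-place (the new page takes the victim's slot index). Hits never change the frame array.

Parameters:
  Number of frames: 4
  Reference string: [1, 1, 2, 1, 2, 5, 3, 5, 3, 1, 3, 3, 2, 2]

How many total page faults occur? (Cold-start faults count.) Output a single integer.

Answer: 4

Derivation:
Step 0: ref 1 → FAULT, frames=[1,-,-,-]
Step 1: ref 1 → HIT, frames=[1,-,-,-]
Step 2: ref 2 → FAULT, frames=[1,2,-,-]
Step 3: ref 1 → HIT, frames=[1,2,-,-]
Step 4: ref 2 → HIT, frames=[1,2,-,-]
Step 5: ref 5 → FAULT, frames=[1,2,5,-]
Step 6: ref 3 → FAULT, frames=[1,2,5,3]
Step 7: ref 5 → HIT, frames=[1,2,5,3]
Step 8: ref 3 → HIT, frames=[1,2,5,3]
Step 9: ref 1 → HIT, frames=[1,2,5,3]
Step 10: ref 3 → HIT, frames=[1,2,5,3]
Step 11: ref 3 → HIT, frames=[1,2,5,3]
Step 12: ref 2 → HIT, frames=[1,2,5,3]
Step 13: ref 2 → HIT, frames=[1,2,5,3]
Total faults: 4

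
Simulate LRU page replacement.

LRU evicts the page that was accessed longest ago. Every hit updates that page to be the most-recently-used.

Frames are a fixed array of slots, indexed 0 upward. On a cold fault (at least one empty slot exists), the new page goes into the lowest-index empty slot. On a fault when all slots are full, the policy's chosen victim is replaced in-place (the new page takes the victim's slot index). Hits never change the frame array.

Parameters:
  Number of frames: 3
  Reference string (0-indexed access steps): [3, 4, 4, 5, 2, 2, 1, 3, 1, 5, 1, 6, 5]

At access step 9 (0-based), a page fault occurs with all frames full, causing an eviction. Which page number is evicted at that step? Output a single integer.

Answer: 2

Derivation:
Step 0: ref 3 -> FAULT, frames=[3,-,-]
Step 1: ref 4 -> FAULT, frames=[3,4,-]
Step 2: ref 4 -> HIT, frames=[3,4,-]
Step 3: ref 5 -> FAULT, frames=[3,4,5]
Step 4: ref 2 -> FAULT, evict 3, frames=[2,4,5]
Step 5: ref 2 -> HIT, frames=[2,4,5]
Step 6: ref 1 -> FAULT, evict 4, frames=[2,1,5]
Step 7: ref 3 -> FAULT, evict 5, frames=[2,1,3]
Step 8: ref 1 -> HIT, frames=[2,1,3]
Step 9: ref 5 -> FAULT, evict 2, frames=[5,1,3]
At step 9: evicted page 2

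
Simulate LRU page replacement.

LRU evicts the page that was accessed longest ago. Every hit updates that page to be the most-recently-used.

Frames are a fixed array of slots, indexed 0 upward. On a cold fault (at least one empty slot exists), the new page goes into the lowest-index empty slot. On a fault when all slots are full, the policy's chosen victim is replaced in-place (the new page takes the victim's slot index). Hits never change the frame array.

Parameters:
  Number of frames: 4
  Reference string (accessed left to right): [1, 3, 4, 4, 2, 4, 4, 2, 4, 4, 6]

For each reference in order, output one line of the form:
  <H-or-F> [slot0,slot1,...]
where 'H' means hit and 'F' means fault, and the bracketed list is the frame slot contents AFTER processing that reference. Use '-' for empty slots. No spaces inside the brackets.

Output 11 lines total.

F [1,-,-,-]
F [1,3,-,-]
F [1,3,4,-]
H [1,3,4,-]
F [1,3,4,2]
H [1,3,4,2]
H [1,3,4,2]
H [1,3,4,2]
H [1,3,4,2]
H [1,3,4,2]
F [6,3,4,2]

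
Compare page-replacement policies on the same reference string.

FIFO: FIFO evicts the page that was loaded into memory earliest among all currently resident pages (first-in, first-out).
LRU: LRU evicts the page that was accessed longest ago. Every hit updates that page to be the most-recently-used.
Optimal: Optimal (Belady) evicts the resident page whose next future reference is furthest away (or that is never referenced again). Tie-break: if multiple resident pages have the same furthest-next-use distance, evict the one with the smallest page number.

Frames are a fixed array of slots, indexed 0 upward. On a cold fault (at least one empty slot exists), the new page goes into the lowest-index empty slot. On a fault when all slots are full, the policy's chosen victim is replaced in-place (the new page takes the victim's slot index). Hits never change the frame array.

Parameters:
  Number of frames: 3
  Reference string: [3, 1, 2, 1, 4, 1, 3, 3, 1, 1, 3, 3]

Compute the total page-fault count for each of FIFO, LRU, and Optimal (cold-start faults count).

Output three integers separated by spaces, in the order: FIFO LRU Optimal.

--- FIFO ---
  step 0: ref 3 -> FAULT, frames=[3,-,-] (faults so far: 1)
  step 1: ref 1 -> FAULT, frames=[3,1,-] (faults so far: 2)
  step 2: ref 2 -> FAULT, frames=[3,1,2] (faults so far: 3)
  step 3: ref 1 -> HIT, frames=[3,1,2] (faults so far: 3)
  step 4: ref 4 -> FAULT, evict 3, frames=[4,1,2] (faults so far: 4)
  step 5: ref 1 -> HIT, frames=[4,1,2] (faults so far: 4)
  step 6: ref 3 -> FAULT, evict 1, frames=[4,3,2] (faults so far: 5)
  step 7: ref 3 -> HIT, frames=[4,3,2] (faults so far: 5)
  step 8: ref 1 -> FAULT, evict 2, frames=[4,3,1] (faults so far: 6)
  step 9: ref 1 -> HIT, frames=[4,3,1] (faults so far: 6)
  step 10: ref 3 -> HIT, frames=[4,3,1] (faults so far: 6)
  step 11: ref 3 -> HIT, frames=[4,3,1] (faults so far: 6)
  FIFO total faults: 6
--- LRU ---
  step 0: ref 3 -> FAULT, frames=[3,-,-] (faults so far: 1)
  step 1: ref 1 -> FAULT, frames=[3,1,-] (faults so far: 2)
  step 2: ref 2 -> FAULT, frames=[3,1,2] (faults so far: 3)
  step 3: ref 1 -> HIT, frames=[3,1,2] (faults so far: 3)
  step 4: ref 4 -> FAULT, evict 3, frames=[4,1,2] (faults so far: 4)
  step 5: ref 1 -> HIT, frames=[4,1,2] (faults so far: 4)
  step 6: ref 3 -> FAULT, evict 2, frames=[4,1,3] (faults so far: 5)
  step 7: ref 3 -> HIT, frames=[4,1,3] (faults so far: 5)
  step 8: ref 1 -> HIT, frames=[4,1,3] (faults so far: 5)
  step 9: ref 1 -> HIT, frames=[4,1,3] (faults so far: 5)
  step 10: ref 3 -> HIT, frames=[4,1,3] (faults so far: 5)
  step 11: ref 3 -> HIT, frames=[4,1,3] (faults so far: 5)
  LRU total faults: 5
--- Optimal ---
  step 0: ref 3 -> FAULT, frames=[3,-,-] (faults so far: 1)
  step 1: ref 1 -> FAULT, frames=[3,1,-] (faults so far: 2)
  step 2: ref 2 -> FAULT, frames=[3,1,2] (faults so far: 3)
  step 3: ref 1 -> HIT, frames=[3,1,2] (faults so far: 3)
  step 4: ref 4 -> FAULT, evict 2, frames=[3,1,4] (faults so far: 4)
  step 5: ref 1 -> HIT, frames=[3,1,4] (faults so far: 4)
  step 6: ref 3 -> HIT, frames=[3,1,4] (faults so far: 4)
  step 7: ref 3 -> HIT, frames=[3,1,4] (faults so far: 4)
  step 8: ref 1 -> HIT, frames=[3,1,4] (faults so far: 4)
  step 9: ref 1 -> HIT, frames=[3,1,4] (faults so far: 4)
  step 10: ref 3 -> HIT, frames=[3,1,4] (faults so far: 4)
  step 11: ref 3 -> HIT, frames=[3,1,4] (faults so far: 4)
  Optimal total faults: 4

Answer: 6 5 4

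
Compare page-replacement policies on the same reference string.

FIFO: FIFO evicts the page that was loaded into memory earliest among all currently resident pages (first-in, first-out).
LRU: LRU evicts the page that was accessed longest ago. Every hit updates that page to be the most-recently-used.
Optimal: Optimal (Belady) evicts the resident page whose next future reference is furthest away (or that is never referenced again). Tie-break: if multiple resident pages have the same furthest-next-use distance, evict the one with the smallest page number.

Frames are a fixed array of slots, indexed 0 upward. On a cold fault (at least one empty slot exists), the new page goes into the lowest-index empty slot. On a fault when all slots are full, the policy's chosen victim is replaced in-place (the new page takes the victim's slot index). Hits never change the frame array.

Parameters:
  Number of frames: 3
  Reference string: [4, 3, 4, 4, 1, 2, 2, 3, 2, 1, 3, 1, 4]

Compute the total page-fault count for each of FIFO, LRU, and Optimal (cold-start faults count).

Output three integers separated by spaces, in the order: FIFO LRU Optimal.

--- FIFO ---
  step 0: ref 4 -> FAULT, frames=[4,-,-] (faults so far: 1)
  step 1: ref 3 -> FAULT, frames=[4,3,-] (faults so far: 2)
  step 2: ref 4 -> HIT, frames=[4,3,-] (faults so far: 2)
  step 3: ref 4 -> HIT, frames=[4,3,-] (faults so far: 2)
  step 4: ref 1 -> FAULT, frames=[4,3,1] (faults so far: 3)
  step 5: ref 2 -> FAULT, evict 4, frames=[2,3,1] (faults so far: 4)
  step 6: ref 2 -> HIT, frames=[2,3,1] (faults so far: 4)
  step 7: ref 3 -> HIT, frames=[2,3,1] (faults so far: 4)
  step 8: ref 2 -> HIT, frames=[2,3,1] (faults so far: 4)
  step 9: ref 1 -> HIT, frames=[2,3,1] (faults so far: 4)
  step 10: ref 3 -> HIT, frames=[2,3,1] (faults so far: 4)
  step 11: ref 1 -> HIT, frames=[2,3,1] (faults so far: 4)
  step 12: ref 4 -> FAULT, evict 3, frames=[2,4,1] (faults so far: 5)
  FIFO total faults: 5
--- LRU ---
  step 0: ref 4 -> FAULT, frames=[4,-,-] (faults so far: 1)
  step 1: ref 3 -> FAULT, frames=[4,3,-] (faults so far: 2)
  step 2: ref 4 -> HIT, frames=[4,3,-] (faults so far: 2)
  step 3: ref 4 -> HIT, frames=[4,3,-] (faults so far: 2)
  step 4: ref 1 -> FAULT, frames=[4,3,1] (faults so far: 3)
  step 5: ref 2 -> FAULT, evict 3, frames=[4,2,1] (faults so far: 4)
  step 6: ref 2 -> HIT, frames=[4,2,1] (faults so far: 4)
  step 7: ref 3 -> FAULT, evict 4, frames=[3,2,1] (faults so far: 5)
  step 8: ref 2 -> HIT, frames=[3,2,1] (faults so far: 5)
  step 9: ref 1 -> HIT, frames=[3,2,1] (faults so far: 5)
  step 10: ref 3 -> HIT, frames=[3,2,1] (faults so far: 5)
  step 11: ref 1 -> HIT, frames=[3,2,1] (faults so far: 5)
  step 12: ref 4 -> FAULT, evict 2, frames=[3,4,1] (faults so far: 6)
  LRU total faults: 6
--- Optimal ---
  step 0: ref 4 -> FAULT, frames=[4,-,-] (faults so far: 1)
  step 1: ref 3 -> FAULT, frames=[4,3,-] (faults so far: 2)
  step 2: ref 4 -> HIT, frames=[4,3,-] (faults so far: 2)
  step 3: ref 4 -> HIT, frames=[4,3,-] (faults so far: 2)
  step 4: ref 1 -> FAULT, frames=[4,3,1] (faults so far: 3)
  step 5: ref 2 -> FAULT, evict 4, frames=[2,3,1] (faults so far: 4)
  step 6: ref 2 -> HIT, frames=[2,3,1] (faults so far: 4)
  step 7: ref 3 -> HIT, frames=[2,3,1] (faults so far: 4)
  step 8: ref 2 -> HIT, frames=[2,3,1] (faults so far: 4)
  step 9: ref 1 -> HIT, frames=[2,3,1] (faults so far: 4)
  step 10: ref 3 -> HIT, frames=[2,3,1] (faults so far: 4)
  step 11: ref 1 -> HIT, frames=[2,3,1] (faults so far: 4)
  step 12: ref 4 -> FAULT, evict 1, frames=[2,3,4] (faults so far: 5)
  Optimal total faults: 5

Answer: 5 6 5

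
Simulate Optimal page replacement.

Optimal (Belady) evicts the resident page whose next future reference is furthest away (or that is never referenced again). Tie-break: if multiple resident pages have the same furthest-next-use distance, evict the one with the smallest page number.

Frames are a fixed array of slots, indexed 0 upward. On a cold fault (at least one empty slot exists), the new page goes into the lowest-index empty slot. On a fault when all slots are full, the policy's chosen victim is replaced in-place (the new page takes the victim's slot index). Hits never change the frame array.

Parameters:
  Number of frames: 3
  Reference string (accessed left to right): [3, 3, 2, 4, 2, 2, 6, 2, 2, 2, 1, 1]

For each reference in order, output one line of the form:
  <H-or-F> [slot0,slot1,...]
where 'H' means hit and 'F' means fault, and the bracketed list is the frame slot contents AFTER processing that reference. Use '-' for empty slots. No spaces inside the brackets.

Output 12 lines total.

F [3,-,-]
H [3,-,-]
F [3,2,-]
F [3,2,4]
H [3,2,4]
H [3,2,4]
F [6,2,4]
H [6,2,4]
H [6,2,4]
H [6,2,4]
F [6,1,4]
H [6,1,4]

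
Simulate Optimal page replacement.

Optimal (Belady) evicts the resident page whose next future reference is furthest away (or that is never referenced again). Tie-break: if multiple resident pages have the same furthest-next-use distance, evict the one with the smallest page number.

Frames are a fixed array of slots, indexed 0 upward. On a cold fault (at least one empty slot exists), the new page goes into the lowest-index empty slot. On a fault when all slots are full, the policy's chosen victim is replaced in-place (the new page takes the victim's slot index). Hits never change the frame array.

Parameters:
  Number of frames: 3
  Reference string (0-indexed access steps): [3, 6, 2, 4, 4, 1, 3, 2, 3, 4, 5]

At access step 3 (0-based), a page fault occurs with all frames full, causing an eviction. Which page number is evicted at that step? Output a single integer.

Step 0: ref 3 -> FAULT, frames=[3,-,-]
Step 1: ref 6 -> FAULT, frames=[3,6,-]
Step 2: ref 2 -> FAULT, frames=[3,6,2]
Step 3: ref 4 -> FAULT, evict 6, frames=[3,4,2]
At step 3: evicted page 6

Answer: 6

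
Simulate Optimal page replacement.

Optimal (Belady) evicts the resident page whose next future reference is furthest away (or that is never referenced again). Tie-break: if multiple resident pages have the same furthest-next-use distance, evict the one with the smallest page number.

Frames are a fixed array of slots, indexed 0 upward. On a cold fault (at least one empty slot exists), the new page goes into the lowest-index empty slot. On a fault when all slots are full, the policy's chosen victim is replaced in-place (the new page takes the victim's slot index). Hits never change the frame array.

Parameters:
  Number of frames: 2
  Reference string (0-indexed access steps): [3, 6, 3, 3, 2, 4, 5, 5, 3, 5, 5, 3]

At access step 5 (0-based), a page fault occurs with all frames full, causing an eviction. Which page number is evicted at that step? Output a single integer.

Step 0: ref 3 -> FAULT, frames=[3,-]
Step 1: ref 6 -> FAULT, frames=[3,6]
Step 2: ref 3 -> HIT, frames=[3,6]
Step 3: ref 3 -> HIT, frames=[3,6]
Step 4: ref 2 -> FAULT, evict 6, frames=[3,2]
Step 5: ref 4 -> FAULT, evict 2, frames=[3,4]
At step 5: evicted page 2

Answer: 2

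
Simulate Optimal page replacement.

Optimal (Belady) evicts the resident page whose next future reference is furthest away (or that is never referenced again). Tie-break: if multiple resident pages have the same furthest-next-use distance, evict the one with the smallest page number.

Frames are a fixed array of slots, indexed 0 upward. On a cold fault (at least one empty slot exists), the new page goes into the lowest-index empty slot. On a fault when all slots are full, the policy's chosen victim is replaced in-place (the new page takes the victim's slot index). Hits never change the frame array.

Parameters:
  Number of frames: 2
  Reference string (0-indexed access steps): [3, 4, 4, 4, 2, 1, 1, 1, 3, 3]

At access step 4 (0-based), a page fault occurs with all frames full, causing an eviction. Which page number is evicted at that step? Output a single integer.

Answer: 4

Derivation:
Step 0: ref 3 -> FAULT, frames=[3,-]
Step 1: ref 4 -> FAULT, frames=[3,4]
Step 2: ref 4 -> HIT, frames=[3,4]
Step 3: ref 4 -> HIT, frames=[3,4]
Step 4: ref 2 -> FAULT, evict 4, frames=[3,2]
At step 4: evicted page 4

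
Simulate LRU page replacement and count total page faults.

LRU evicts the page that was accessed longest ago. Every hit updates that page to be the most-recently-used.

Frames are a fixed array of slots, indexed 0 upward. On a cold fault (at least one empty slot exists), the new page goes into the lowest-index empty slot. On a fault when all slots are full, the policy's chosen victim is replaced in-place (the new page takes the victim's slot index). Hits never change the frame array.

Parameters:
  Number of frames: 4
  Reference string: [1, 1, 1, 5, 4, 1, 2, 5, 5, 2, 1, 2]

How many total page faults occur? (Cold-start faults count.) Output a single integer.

Step 0: ref 1 → FAULT, frames=[1,-,-,-]
Step 1: ref 1 → HIT, frames=[1,-,-,-]
Step 2: ref 1 → HIT, frames=[1,-,-,-]
Step 3: ref 5 → FAULT, frames=[1,5,-,-]
Step 4: ref 4 → FAULT, frames=[1,5,4,-]
Step 5: ref 1 → HIT, frames=[1,5,4,-]
Step 6: ref 2 → FAULT, frames=[1,5,4,2]
Step 7: ref 5 → HIT, frames=[1,5,4,2]
Step 8: ref 5 → HIT, frames=[1,5,4,2]
Step 9: ref 2 → HIT, frames=[1,5,4,2]
Step 10: ref 1 → HIT, frames=[1,5,4,2]
Step 11: ref 2 → HIT, frames=[1,5,4,2]
Total faults: 4

Answer: 4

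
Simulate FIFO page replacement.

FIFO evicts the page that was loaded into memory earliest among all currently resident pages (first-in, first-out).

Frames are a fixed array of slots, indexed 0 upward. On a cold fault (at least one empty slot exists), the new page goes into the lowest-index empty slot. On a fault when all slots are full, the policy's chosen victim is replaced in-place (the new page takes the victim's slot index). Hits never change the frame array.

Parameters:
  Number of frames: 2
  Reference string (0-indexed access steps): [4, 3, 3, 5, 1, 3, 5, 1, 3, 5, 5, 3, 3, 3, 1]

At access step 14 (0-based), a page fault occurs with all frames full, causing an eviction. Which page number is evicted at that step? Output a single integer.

Answer: 3

Derivation:
Step 0: ref 4 -> FAULT, frames=[4,-]
Step 1: ref 3 -> FAULT, frames=[4,3]
Step 2: ref 3 -> HIT, frames=[4,3]
Step 3: ref 5 -> FAULT, evict 4, frames=[5,3]
Step 4: ref 1 -> FAULT, evict 3, frames=[5,1]
Step 5: ref 3 -> FAULT, evict 5, frames=[3,1]
Step 6: ref 5 -> FAULT, evict 1, frames=[3,5]
Step 7: ref 1 -> FAULT, evict 3, frames=[1,5]
Step 8: ref 3 -> FAULT, evict 5, frames=[1,3]
Step 9: ref 5 -> FAULT, evict 1, frames=[5,3]
Step 10: ref 5 -> HIT, frames=[5,3]
Step 11: ref 3 -> HIT, frames=[5,3]
Step 12: ref 3 -> HIT, frames=[5,3]
Step 13: ref 3 -> HIT, frames=[5,3]
Step 14: ref 1 -> FAULT, evict 3, frames=[5,1]
At step 14: evicted page 3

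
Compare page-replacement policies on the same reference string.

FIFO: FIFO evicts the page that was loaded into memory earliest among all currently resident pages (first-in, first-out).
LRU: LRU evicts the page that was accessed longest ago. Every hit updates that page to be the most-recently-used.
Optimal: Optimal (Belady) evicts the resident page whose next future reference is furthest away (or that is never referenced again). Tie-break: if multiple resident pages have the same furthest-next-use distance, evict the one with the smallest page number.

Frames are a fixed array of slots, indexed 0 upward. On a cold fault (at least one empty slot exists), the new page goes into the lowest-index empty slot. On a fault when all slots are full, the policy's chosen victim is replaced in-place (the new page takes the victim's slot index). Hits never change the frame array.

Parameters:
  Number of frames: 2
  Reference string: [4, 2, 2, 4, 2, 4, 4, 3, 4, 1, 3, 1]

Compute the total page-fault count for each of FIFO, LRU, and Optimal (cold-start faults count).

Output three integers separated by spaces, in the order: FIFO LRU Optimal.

Answer: 6 5 4

Derivation:
--- FIFO ---
  step 0: ref 4 -> FAULT, frames=[4,-] (faults so far: 1)
  step 1: ref 2 -> FAULT, frames=[4,2] (faults so far: 2)
  step 2: ref 2 -> HIT, frames=[4,2] (faults so far: 2)
  step 3: ref 4 -> HIT, frames=[4,2] (faults so far: 2)
  step 4: ref 2 -> HIT, frames=[4,2] (faults so far: 2)
  step 5: ref 4 -> HIT, frames=[4,2] (faults so far: 2)
  step 6: ref 4 -> HIT, frames=[4,2] (faults so far: 2)
  step 7: ref 3 -> FAULT, evict 4, frames=[3,2] (faults so far: 3)
  step 8: ref 4 -> FAULT, evict 2, frames=[3,4] (faults so far: 4)
  step 9: ref 1 -> FAULT, evict 3, frames=[1,4] (faults so far: 5)
  step 10: ref 3 -> FAULT, evict 4, frames=[1,3] (faults so far: 6)
  step 11: ref 1 -> HIT, frames=[1,3] (faults so far: 6)
  FIFO total faults: 6
--- LRU ---
  step 0: ref 4 -> FAULT, frames=[4,-] (faults so far: 1)
  step 1: ref 2 -> FAULT, frames=[4,2] (faults so far: 2)
  step 2: ref 2 -> HIT, frames=[4,2] (faults so far: 2)
  step 3: ref 4 -> HIT, frames=[4,2] (faults so far: 2)
  step 4: ref 2 -> HIT, frames=[4,2] (faults so far: 2)
  step 5: ref 4 -> HIT, frames=[4,2] (faults so far: 2)
  step 6: ref 4 -> HIT, frames=[4,2] (faults so far: 2)
  step 7: ref 3 -> FAULT, evict 2, frames=[4,3] (faults so far: 3)
  step 8: ref 4 -> HIT, frames=[4,3] (faults so far: 3)
  step 9: ref 1 -> FAULT, evict 3, frames=[4,1] (faults so far: 4)
  step 10: ref 3 -> FAULT, evict 4, frames=[3,1] (faults so far: 5)
  step 11: ref 1 -> HIT, frames=[3,1] (faults so far: 5)
  LRU total faults: 5
--- Optimal ---
  step 0: ref 4 -> FAULT, frames=[4,-] (faults so far: 1)
  step 1: ref 2 -> FAULT, frames=[4,2] (faults so far: 2)
  step 2: ref 2 -> HIT, frames=[4,2] (faults so far: 2)
  step 3: ref 4 -> HIT, frames=[4,2] (faults so far: 2)
  step 4: ref 2 -> HIT, frames=[4,2] (faults so far: 2)
  step 5: ref 4 -> HIT, frames=[4,2] (faults so far: 2)
  step 6: ref 4 -> HIT, frames=[4,2] (faults so far: 2)
  step 7: ref 3 -> FAULT, evict 2, frames=[4,3] (faults so far: 3)
  step 8: ref 4 -> HIT, frames=[4,3] (faults so far: 3)
  step 9: ref 1 -> FAULT, evict 4, frames=[1,3] (faults so far: 4)
  step 10: ref 3 -> HIT, frames=[1,3] (faults so far: 4)
  step 11: ref 1 -> HIT, frames=[1,3] (faults so far: 4)
  Optimal total faults: 4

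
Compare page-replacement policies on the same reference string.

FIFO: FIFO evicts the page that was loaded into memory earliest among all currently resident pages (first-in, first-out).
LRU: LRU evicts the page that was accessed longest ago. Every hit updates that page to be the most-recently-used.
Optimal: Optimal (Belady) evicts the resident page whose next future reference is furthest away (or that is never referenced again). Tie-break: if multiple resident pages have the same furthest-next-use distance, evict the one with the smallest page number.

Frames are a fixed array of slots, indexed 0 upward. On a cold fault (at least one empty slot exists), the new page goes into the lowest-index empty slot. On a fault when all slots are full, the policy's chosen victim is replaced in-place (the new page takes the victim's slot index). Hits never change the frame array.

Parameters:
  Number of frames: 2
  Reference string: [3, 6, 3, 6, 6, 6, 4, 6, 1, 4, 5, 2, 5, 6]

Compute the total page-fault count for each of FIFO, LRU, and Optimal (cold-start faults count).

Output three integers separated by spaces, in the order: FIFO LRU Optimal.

Answer: 7 8 7

Derivation:
--- FIFO ---
  step 0: ref 3 -> FAULT, frames=[3,-] (faults so far: 1)
  step 1: ref 6 -> FAULT, frames=[3,6] (faults so far: 2)
  step 2: ref 3 -> HIT, frames=[3,6] (faults so far: 2)
  step 3: ref 6 -> HIT, frames=[3,6] (faults so far: 2)
  step 4: ref 6 -> HIT, frames=[3,6] (faults so far: 2)
  step 5: ref 6 -> HIT, frames=[3,6] (faults so far: 2)
  step 6: ref 4 -> FAULT, evict 3, frames=[4,6] (faults so far: 3)
  step 7: ref 6 -> HIT, frames=[4,6] (faults so far: 3)
  step 8: ref 1 -> FAULT, evict 6, frames=[4,1] (faults so far: 4)
  step 9: ref 4 -> HIT, frames=[4,1] (faults so far: 4)
  step 10: ref 5 -> FAULT, evict 4, frames=[5,1] (faults so far: 5)
  step 11: ref 2 -> FAULT, evict 1, frames=[5,2] (faults so far: 6)
  step 12: ref 5 -> HIT, frames=[5,2] (faults so far: 6)
  step 13: ref 6 -> FAULT, evict 5, frames=[6,2] (faults so far: 7)
  FIFO total faults: 7
--- LRU ---
  step 0: ref 3 -> FAULT, frames=[3,-] (faults so far: 1)
  step 1: ref 6 -> FAULT, frames=[3,6] (faults so far: 2)
  step 2: ref 3 -> HIT, frames=[3,6] (faults so far: 2)
  step 3: ref 6 -> HIT, frames=[3,6] (faults so far: 2)
  step 4: ref 6 -> HIT, frames=[3,6] (faults so far: 2)
  step 5: ref 6 -> HIT, frames=[3,6] (faults so far: 2)
  step 6: ref 4 -> FAULT, evict 3, frames=[4,6] (faults so far: 3)
  step 7: ref 6 -> HIT, frames=[4,6] (faults so far: 3)
  step 8: ref 1 -> FAULT, evict 4, frames=[1,6] (faults so far: 4)
  step 9: ref 4 -> FAULT, evict 6, frames=[1,4] (faults so far: 5)
  step 10: ref 5 -> FAULT, evict 1, frames=[5,4] (faults so far: 6)
  step 11: ref 2 -> FAULT, evict 4, frames=[5,2] (faults so far: 7)
  step 12: ref 5 -> HIT, frames=[5,2] (faults so far: 7)
  step 13: ref 6 -> FAULT, evict 2, frames=[5,6] (faults so far: 8)
  LRU total faults: 8
--- Optimal ---
  step 0: ref 3 -> FAULT, frames=[3,-] (faults so far: 1)
  step 1: ref 6 -> FAULT, frames=[3,6] (faults so far: 2)
  step 2: ref 3 -> HIT, frames=[3,6] (faults so far: 2)
  step 3: ref 6 -> HIT, frames=[3,6] (faults so far: 2)
  step 4: ref 6 -> HIT, frames=[3,6] (faults so far: 2)
  step 5: ref 6 -> HIT, frames=[3,6] (faults so far: 2)
  step 6: ref 4 -> FAULT, evict 3, frames=[4,6] (faults so far: 3)
  step 7: ref 6 -> HIT, frames=[4,6] (faults so far: 3)
  step 8: ref 1 -> FAULT, evict 6, frames=[4,1] (faults so far: 4)
  step 9: ref 4 -> HIT, frames=[4,1] (faults so far: 4)
  step 10: ref 5 -> FAULT, evict 1, frames=[4,5] (faults so far: 5)
  step 11: ref 2 -> FAULT, evict 4, frames=[2,5] (faults so far: 6)
  step 12: ref 5 -> HIT, frames=[2,5] (faults so far: 6)
  step 13: ref 6 -> FAULT, evict 2, frames=[6,5] (faults so far: 7)
  Optimal total faults: 7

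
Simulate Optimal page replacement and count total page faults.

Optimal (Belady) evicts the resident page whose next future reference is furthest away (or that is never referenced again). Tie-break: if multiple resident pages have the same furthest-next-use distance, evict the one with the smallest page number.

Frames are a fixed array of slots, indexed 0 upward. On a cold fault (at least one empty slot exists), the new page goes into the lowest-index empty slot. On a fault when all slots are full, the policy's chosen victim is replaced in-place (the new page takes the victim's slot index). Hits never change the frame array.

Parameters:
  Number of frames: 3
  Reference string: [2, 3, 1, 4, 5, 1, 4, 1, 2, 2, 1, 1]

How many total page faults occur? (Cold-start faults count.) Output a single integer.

Answer: 6

Derivation:
Step 0: ref 2 → FAULT, frames=[2,-,-]
Step 1: ref 3 → FAULT, frames=[2,3,-]
Step 2: ref 1 → FAULT, frames=[2,3,1]
Step 3: ref 4 → FAULT (evict 3), frames=[2,4,1]
Step 4: ref 5 → FAULT (evict 2), frames=[5,4,1]
Step 5: ref 1 → HIT, frames=[5,4,1]
Step 6: ref 4 → HIT, frames=[5,4,1]
Step 7: ref 1 → HIT, frames=[5,4,1]
Step 8: ref 2 → FAULT (evict 4), frames=[5,2,1]
Step 9: ref 2 → HIT, frames=[5,2,1]
Step 10: ref 1 → HIT, frames=[5,2,1]
Step 11: ref 1 → HIT, frames=[5,2,1]
Total faults: 6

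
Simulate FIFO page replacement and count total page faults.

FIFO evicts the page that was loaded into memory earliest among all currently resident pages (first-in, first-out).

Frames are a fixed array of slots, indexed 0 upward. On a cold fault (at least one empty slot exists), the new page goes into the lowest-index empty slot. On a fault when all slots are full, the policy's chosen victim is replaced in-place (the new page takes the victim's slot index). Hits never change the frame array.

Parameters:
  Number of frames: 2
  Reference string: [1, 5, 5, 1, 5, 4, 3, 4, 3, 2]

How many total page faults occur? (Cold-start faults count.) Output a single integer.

Answer: 5

Derivation:
Step 0: ref 1 → FAULT, frames=[1,-]
Step 1: ref 5 → FAULT, frames=[1,5]
Step 2: ref 5 → HIT, frames=[1,5]
Step 3: ref 1 → HIT, frames=[1,5]
Step 4: ref 5 → HIT, frames=[1,5]
Step 5: ref 4 → FAULT (evict 1), frames=[4,5]
Step 6: ref 3 → FAULT (evict 5), frames=[4,3]
Step 7: ref 4 → HIT, frames=[4,3]
Step 8: ref 3 → HIT, frames=[4,3]
Step 9: ref 2 → FAULT (evict 4), frames=[2,3]
Total faults: 5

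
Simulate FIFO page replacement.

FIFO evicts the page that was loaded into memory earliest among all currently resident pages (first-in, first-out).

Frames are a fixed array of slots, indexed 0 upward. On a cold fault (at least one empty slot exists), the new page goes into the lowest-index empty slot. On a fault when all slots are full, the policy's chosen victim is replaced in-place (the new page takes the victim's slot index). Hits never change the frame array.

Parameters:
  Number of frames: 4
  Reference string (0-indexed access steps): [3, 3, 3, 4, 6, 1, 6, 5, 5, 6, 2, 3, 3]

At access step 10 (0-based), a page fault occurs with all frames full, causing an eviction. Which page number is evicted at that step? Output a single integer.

Answer: 4

Derivation:
Step 0: ref 3 -> FAULT, frames=[3,-,-,-]
Step 1: ref 3 -> HIT, frames=[3,-,-,-]
Step 2: ref 3 -> HIT, frames=[3,-,-,-]
Step 3: ref 4 -> FAULT, frames=[3,4,-,-]
Step 4: ref 6 -> FAULT, frames=[3,4,6,-]
Step 5: ref 1 -> FAULT, frames=[3,4,6,1]
Step 6: ref 6 -> HIT, frames=[3,4,6,1]
Step 7: ref 5 -> FAULT, evict 3, frames=[5,4,6,1]
Step 8: ref 5 -> HIT, frames=[5,4,6,1]
Step 9: ref 6 -> HIT, frames=[5,4,6,1]
Step 10: ref 2 -> FAULT, evict 4, frames=[5,2,6,1]
At step 10: evicted page 4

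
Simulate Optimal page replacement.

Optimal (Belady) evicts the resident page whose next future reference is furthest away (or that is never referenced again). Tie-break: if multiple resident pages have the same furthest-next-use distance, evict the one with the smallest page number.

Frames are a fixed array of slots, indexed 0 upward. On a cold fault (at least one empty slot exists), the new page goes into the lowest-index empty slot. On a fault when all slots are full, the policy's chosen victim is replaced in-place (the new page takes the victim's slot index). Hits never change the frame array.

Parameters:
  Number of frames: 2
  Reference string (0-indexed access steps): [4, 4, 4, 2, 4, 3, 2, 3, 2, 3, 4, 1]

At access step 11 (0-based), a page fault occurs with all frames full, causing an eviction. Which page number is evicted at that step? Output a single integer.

Step 0: ref 4 -> FAULT, frames=[4,-]
Step 1: ref 4 -> HIT, frames=[4,-]
Step 2: ref 4 -> HIT, frames=[4,-]
Step 3: ref 2 -> FAULT, frames=[4,2]
Step 4: ref 4 -> HIT, frames=[4,2]
Step 5: ref 3 -> FAULT, evict 4, frames=[3,2]
Step 6: ref 2 -> HIT, frames=[3,2]
Step 7: ref 3 -> HIT, frames=[3,2]
Step 8: ref 2 -> HIT, frames=[3,2]
Step 9: ref 3 -> HIT, frames=[3,2]
Step 10: ref 4 -> FAULT, evict 2, frames=[3,4]
Step 11: ref 1 -> FAULT, evict 3, frames=[1,4]
At step 11: evicted page 3

Answer: 3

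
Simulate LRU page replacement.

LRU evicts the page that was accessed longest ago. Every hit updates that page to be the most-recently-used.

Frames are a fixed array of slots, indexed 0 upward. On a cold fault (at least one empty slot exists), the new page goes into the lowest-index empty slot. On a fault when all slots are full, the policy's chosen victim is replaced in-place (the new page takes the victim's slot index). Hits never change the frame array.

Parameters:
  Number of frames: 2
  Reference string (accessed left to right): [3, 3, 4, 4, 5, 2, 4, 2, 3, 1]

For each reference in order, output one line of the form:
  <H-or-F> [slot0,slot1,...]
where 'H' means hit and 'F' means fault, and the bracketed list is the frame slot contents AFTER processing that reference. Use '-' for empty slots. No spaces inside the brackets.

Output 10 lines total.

F [3,-]
H [3,-]
F [3,4]
H [3,4]
F [5,4]
F [5,2]
F [4,2]
H [4,2]
F [3,2]
F [3,1]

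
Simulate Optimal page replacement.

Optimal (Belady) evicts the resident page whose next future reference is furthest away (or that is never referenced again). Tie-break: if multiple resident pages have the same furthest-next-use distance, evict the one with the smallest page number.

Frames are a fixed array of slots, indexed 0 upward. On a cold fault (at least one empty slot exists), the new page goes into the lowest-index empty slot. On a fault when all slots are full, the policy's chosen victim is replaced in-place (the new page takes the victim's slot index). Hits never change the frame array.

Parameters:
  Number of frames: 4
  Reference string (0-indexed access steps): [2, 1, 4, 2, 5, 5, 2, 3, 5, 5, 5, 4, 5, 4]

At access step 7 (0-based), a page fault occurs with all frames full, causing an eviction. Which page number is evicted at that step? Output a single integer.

Step 0: ref 2 -> FAULT, frames=[2,-,-,-]
Step 1: ref 1 -> FAULT, frames=[2,1,-,-]
Step 2: ref 4 -> FAULT, frames=[2,1,4,-]
Step 3: ref 2 -> HIT, frames=[2,1,4,-]
Step 4: ref 5 -> FAULT, frames=[2,1,4,5]
Step 5: ref 5 -> HIT, frames=[2,1,4,5]
Step 6: ref 2 -> HIT, frames=[2,1,4,5]
Step 7: ref 3 -> FAULT, evict 1, frames=[2,3,4,5]
At step 7: evicted page 1

Answer: 1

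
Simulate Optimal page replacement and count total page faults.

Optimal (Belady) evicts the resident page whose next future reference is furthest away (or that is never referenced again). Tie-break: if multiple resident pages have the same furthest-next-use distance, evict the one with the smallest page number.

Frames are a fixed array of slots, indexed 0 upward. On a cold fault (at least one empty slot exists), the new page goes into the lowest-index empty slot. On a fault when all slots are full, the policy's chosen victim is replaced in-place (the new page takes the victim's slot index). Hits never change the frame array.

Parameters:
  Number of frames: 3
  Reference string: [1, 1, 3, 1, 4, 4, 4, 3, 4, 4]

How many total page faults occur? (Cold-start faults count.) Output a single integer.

Step 0: ref 1 → FAULT, frames=[1,-,-]
Step 1: ref 1 → HIT, frames=[1,-,-]
Step 2: ref 3 → FAULT, frames=[1,3,-]
Step 3: ref 1 → HIT, frames=[1,3,-]
Step 4: ref 4 → FAULT, frames=[1,3,4]
Step 5: ref 4 → HIT, frames=[1,3,4]
Step 6: ref 4 → HIT, frames=[1,3,4]
Step 7: ref 3 → HIT, frames=[1,3,4]
Step 8: ref 4 → HIT, frames=[1,3,4]
Step 9: ref 4 → HIT, frames=[1,3,4]
Total faults: 3

Answer: 3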